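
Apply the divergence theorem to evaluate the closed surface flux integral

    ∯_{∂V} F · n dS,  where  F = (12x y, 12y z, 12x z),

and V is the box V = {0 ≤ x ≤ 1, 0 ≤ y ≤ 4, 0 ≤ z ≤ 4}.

By the divergence theorem,

    ∯_{∂V} F · n dS = ∭_V (∇ · F) dV.

Compute the divergence:
    ∇ · F = ∂F_x/∂x + ∂F_y/∂y + ∂F_z/∂z = 12y + 12z + 12x = 12x + 12y + 12z.

V is a rectangular box, so dV = dx dy dz with 0 ≤ x ≤ 1, 0 ≤ y ≤ 4, 0 ≤ z ≤ 4.

Integrate (12x + 12y + 12z) over V as an iterated integral:

    ∭_V (∇·F) dV = ∫_0^{1} ∫_0^{4} ∫_0^{4} (12x + 12y + 12z) dz dy dx.

Inner (z from 0 to 4): 48x + 48y + 96.
Middle (y from 0 to 4): 192x + 768.
Outer (x from 0 to 1): 864.

Therefore ∯_{∂V} F · n dS = 864.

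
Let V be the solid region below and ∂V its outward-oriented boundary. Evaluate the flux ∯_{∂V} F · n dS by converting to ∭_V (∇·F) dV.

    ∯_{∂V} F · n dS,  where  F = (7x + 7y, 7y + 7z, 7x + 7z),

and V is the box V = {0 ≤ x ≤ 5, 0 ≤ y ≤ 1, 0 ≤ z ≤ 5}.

By the divergence theorem,

    ∯_{∂V} F · n dS = ∭_V (∇ · F) dV.

Compute the divergence:
    ∇ · F = ∂F_x/∂x + ∂F_y/∂y + ∂F_z/∂z = 7 + 7 + 7 = 21.

V is a rectangular box, so dV = dx dy dz with 0 ≤ x ≤ 5, 0 ≤ y ≤ 1, 0 ≤ z ≤ 5.

Integrate (21) over V as an iterated integral:

    ∭_V (∇·F) dV = ∫_0^{5} ∫_0^{1} ∫_0^{5} (21) dz dy dx.

Inner (z from 0 to 5): 105.
Middle (y from 0 to 1): 105.
Outer (x from 0 to 5): 525.

Therefore ∯_{∂V} F · n dS = 525.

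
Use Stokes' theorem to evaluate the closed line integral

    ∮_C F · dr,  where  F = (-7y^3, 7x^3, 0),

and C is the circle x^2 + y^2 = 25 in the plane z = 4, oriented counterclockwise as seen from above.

Let S be the flat disk x^2 + y^2 ≤ 25 in the plane z = 4, with upward unit normal n̂ = ẑ. By Stokes' theorem,

    ∮_C F · dr = ∬_S (∇ × F) · n̂ dS = ∬_D (curl F)_z dA,

where D is the disk x^2 + y^2 ≤ 25.

Compute the curl of F = (-7y^3, 7x^3, 0):
    (∇ × F)_x = ∂F_z/∂y - ∂F_y/∂z = 0,
    (∇ × F)_y = ∂F_x/∂z - ∂F_z/∂x = 0,
    (∇ × F)_z = ∂F_y/∂x - ∂F_x/∂y = 21x^2 + 21y^2.

On z = 4, (curl F)_z = 21x^2 + 21y^2.

Convert to polar (x = r cos θ, y = r sin θ, dA = r dr dθ); the integrand becomes 21r^2, so

    ∬_D (curl F)_z dA = ∫_0^{2π} ∫_0^{5} (21r^2) · r dr dθ.

Inner (r from 0 to 5): 13125/4.
Outer (θ from 0 to 2π): 13125π/2.

Therefore ∮_C F · dr = 13125π/2.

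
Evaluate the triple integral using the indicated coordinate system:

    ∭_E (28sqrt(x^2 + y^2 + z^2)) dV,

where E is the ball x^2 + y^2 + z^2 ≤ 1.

In spherical coordinates, x = ρ sin(φ) cos(θ), y = ρ sin(φ) sin(θ), z = ρ cos(φ), and dV = ρ^2 sin(φ) dρ dφ dθ.

The integrand becomes 28ρ, so

    ∭_E (28sqrt(x^2 + y^2 + z^2)) dV = ∫_{0}^{2π} ∫_{0}^{π} ∫_{0}^{1} (28ρ) · ρ^2 sin(φ) dρ dφ dθ.

Inner (ρ): 7sin(φ).
Middle (φ): 14.
Outer (θ): 28π.

Therefore the triple integral equals 28π.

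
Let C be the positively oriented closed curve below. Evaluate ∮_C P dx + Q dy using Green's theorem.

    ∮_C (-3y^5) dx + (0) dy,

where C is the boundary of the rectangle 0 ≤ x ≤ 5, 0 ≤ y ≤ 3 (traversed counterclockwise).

Green's theorem converts the closed line integral into a double integral over the enclosed region D:

    ∮_C P dx + Q dy = ∬_D (∂Q/∂x - ∂P/∂y) dA.

Here P = -3y^5, Q = 0, so

    ∂Q/∂x = 0,    ∂P/∂y = -15y^4,
    ∂Q/∂x - ∂P/∂y = 15y^4.

D is the region 0 ≤ x ≤ 5, 0 ≤ y ≤ 3. Evaluating the double integral:

    ∬_D (15y^4) dA = ∫_0^{5} ∫_0^{3} (15y^4) dy dx.

Inner (y from 0 to 3): 729.
Outer (x from 0 to 5): 3645.

Therefore ∮_C P dx + Q dy = 3645.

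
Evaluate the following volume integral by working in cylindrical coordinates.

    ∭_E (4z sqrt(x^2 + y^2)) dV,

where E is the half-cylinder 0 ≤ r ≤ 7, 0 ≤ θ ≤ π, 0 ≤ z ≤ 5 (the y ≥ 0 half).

In cylindrical coordinates, x = r cos(θ), y = r sin(θ), z = z, and dV = r dr dθ dz.

The integrand becomes 4r z, so

    ∭_E (4z sqrt(x^2 + y^2)) dV = ∫_{0}^{π} ∫_{0}^{7} ∫_{0}^{5} (4r z) · r dz dr dθ.

Inner (z): 50r^2.
Middle (r from 0 to 7): 17150/3.
Outer (θ): 17150π/3.

Therefore the triple integral equals 17150π/3.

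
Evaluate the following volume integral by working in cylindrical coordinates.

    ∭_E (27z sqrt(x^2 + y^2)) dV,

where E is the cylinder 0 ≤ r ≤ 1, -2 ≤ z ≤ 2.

In cylindrical coordinates, x = r cos(θ), y = r sin(θ), z = z, and dV = r dr dθ dz.

The integrand becomes 27r z, so

    ∭_E (27z sqrt(x^2 + y^2)) dV = ∫_{0}^{2π} ∫_{0}^{1} ∫_{-2}^{2} (27r z) · r dz dr dθ.

Inner (z): 0.
Middle (r from 0 to 1): 0.
Outer (θ): 0.

Therefore the triple integral equals 0.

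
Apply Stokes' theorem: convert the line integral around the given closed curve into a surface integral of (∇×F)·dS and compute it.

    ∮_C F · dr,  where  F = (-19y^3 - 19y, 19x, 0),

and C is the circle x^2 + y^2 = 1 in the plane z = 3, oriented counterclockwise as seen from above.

Let S be the flat disk x^2 + y^2 ≤ 1 in the plane z = 3, with upward unit normal n̂ = ẑ. By Stokes' theorem,

    ∮_C F · dr = ∬_S (∇ × F) · n̂ dS = ∬_D (curl F)_z dA,

where D is the disk x^2 + y^2 ≤ 1.

Compute the curl of F = (-19y^3 - 19y, 19x, 0):
    (∇ × F)_x = ∂F_z/∂y - ∂F_y/∂z = 0,
    (∇ × F)_y = ∂F_x/∂z - ∂F_z/∂x = 0,
    (∇ × F)_z = ∂F_y/∂x - ∂F_x/∂y = 57y^2 + 38.

On z = 3, (curl F)_z = 57y^2 + 38.

Convert to polar (x = r cos θ, y = r sin θ, dA = r dr dθ); the integrand becomes 57r^2sin(θ)^2 + 38, so

    ∬_D (curl F)_z dA = ∫_0^{2π} ∫_0^{1} (57r^2sin(θ)^2 + 38) · r dr dθ.

Inner (r from 0 to 1): 57sin(θ)^2/4 + 19.
Outer (θ from 0 to 2π): 209π/4.

Therefore ∮_C F · dr = 209π/4.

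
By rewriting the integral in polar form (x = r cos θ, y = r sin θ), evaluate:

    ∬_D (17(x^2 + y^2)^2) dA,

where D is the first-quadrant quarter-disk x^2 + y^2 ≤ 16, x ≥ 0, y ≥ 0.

The region D is 0 ≤ r ≤ 4, 0 ≤ θ ≤ π/2 in polar coordinates, where x = r cos(θ), y = r sin(θ), and dA = r dr dθ.

Under the substitution, the integrand becomes 17r^4, so

    ∬_D (17(x^2 + y^2)^2) dA = ∫_{0}^{π/2} ∫_{0}^{4} (17r^4) · r dr dθ.

Inner integral (in r): ∫_{0}^{4} (17r^4) · r dr = 34816/3.

Outer integral (in θ): ∫_{0}^{π/2} (34816/3) dθ = 17408π/3.

Therefore ∬_D (17(x^2 + y^2)^2) dA = 17408π/3.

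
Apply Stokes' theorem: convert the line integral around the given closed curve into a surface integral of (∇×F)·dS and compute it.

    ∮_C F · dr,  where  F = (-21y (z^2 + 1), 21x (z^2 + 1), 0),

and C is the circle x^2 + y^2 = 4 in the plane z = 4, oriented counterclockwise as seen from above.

Let S be the flat disk x^2 + y^2 ≤ 4 in the plane z = 4, with upward unit normal n̂ = ẑ. By Stokes' theorem,

    ∮_C F · dr = ∬_S (∇ × F) · n̂ dS = ∬_D (curl F)_z dA,

where D is the disk x^2 + y^2 ≤ 4.

Compute the curl of F = (-21y (z^2 + 1), 21x (z^2 + 1), 0):
    (∇ × F)_x = ∂F_z/∂y - ∂F_y/∂z = -42x z,
    (∇ × F)_y = ∂F_x/∂z - ∂F_z/∂x = -42y z,
    (∇ × F)_z = ∂F_y/∂x - ∂F_x/∂y = 42z^2 + 42.

On z = 4, (curl F)_z = 714.

Convert to polar (x = r cos θ, y = r sin θ, dA = r dr dθ); the integrand becomes 714, so

    ∬_D (curl F)_z dA = ∫_0^{2π} ∫_0^{2} (714) · r dr dθ.

Inner (r from 0 to 2): 1428.
Outer (θ from 0 to 2π): 2856π.

Therefore ∮_C F · dr = 2856π.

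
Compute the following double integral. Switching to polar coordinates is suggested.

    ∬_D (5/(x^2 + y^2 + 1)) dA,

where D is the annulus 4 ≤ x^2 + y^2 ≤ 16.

The region D is 2 ≤ r ≤ 4, 0 ≤ θ ≤ 2π in polar coordinates, where x = r cos(θ), y = r sin(θ), and dA = r dr dθ.

Under the substitution, the integrand becomes 5/(r^2 + 1), so

    ∬_D (5/(x^2 + y^2 + 1)) dA = ∫_{0}^{2π} ∫_{2}^{4} (5/(r^2 + 1)) · r dr dθ.

Inner integral (in r): ∫_{2}^{4} (5/(r^2 + 1)) · r dr = log(289sqrt(85)/125).

Outer integral (in θ): ∫_{0}^{2π} (log(289sqrt(85)/125)) dθ = log((289sqrt(85)/125)^(2π)).

Therefore ∬_D (5/(x^2 + y^2 + 1)) dA = log((289sqrt(85)/125)^(2π)).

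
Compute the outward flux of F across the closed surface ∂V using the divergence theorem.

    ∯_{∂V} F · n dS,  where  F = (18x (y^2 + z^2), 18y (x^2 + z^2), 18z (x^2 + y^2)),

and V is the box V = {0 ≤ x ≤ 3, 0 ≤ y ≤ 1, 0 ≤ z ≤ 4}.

By the divergence theorem,

    ∯_{∂V} F · n dS = ∭_V (∇ · F) dV.

Compute the divergence:
    ∇ · F = ∂F_x/∂x + ∂F_y/∂y + ∂F_z/∂z = 18y^2 + 18z^2 + 18x^2 + 18z^2 + 18x^2 + 18y^2 = 36x^2 + 36y^2 + 36z^2.

V is a rectangular box, so dV = dx dy dz with 0 ≤ x ≤ 3, 0 ≤ y ≤ 1, 0 ≤ z ≤ 4.

Integrate (36x^2 + 36y^2 + 36z^2) over V as an iterated integral:

    ∭_V (∇·F) dV = ∫_0^{3} ∫_0^{1} ∫_0^{4} (36x^2 + 36y^2 + 36z^2) dz dy dx.

Inner (z from 0 to 4): 144x^2 + 144y^2 + 768.
Middle (y from 0 to 1): 144x^2 + 816.
Outer (x from 0 to 3): 3744.

Therefore ∯_{∂V} F · n dS = 3744.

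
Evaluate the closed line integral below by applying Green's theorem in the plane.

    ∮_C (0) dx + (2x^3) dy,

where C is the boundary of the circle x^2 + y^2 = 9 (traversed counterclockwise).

Green's theorem converts the closed line integral into a double integral over the enclosed region D:

    ∮_C P dx + Q dy = ∬_D (∂Q/∂x - ∂P/∂y) dA.

Here P = 0, Q = 2x^3, so

    ∂Q/∂x = 6x^2,    ∂P/∂y = 0,
    ∂Q/∂x - ∂P/∂y = 6x^2.

D is the region x^2 + y^2 ≤ 9. Evaluating the double integral:

In polar coordinates (x = r cos θ, y = r sin θ, dA = r dr dθ) the integrand becomes 6r^2cos(θ)^2, so

    ∬_D (6x^2) dA = ∫_0^{2π} ∫_0^{3} (6r^2cos(θ)^2) · r dr dθ.

Inner (r from 0 to 3): 243cos(θ)^2/2.
Outer (θ from 0 to 2π): 243π/2.

Therefore ∮_C P dx + Q dy = 243π/2.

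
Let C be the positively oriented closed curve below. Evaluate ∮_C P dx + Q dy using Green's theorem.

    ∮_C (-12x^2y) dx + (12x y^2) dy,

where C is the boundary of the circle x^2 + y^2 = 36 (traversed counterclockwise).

Green's theorem converts the closed line integral into a double integral over the enclosed region D:

    ∮_C P dx + Q dy = ∬_D (∂Q/∂x - ∂P/∂y) dA.

Here P = -12x^2y, Q = 12x y^2, so

    ∂Q/∂x = 12y^2,    ∂P/∂y = -12x^2,
    ∂Q/∂x - ∂P/∂y = 12x^2 + 12y^2.

D is the region x^2 + y^2 ≤ 36. Evaluating the double integral:

In polar coordinates (x = r cos θ, y = r sin θ, dA = r dr dθ) the integrand becomes 12r^2, so

    ∬_D (12x^2 + 12y^2) dA = ∫_0^{2π} ∫_0^{6} (12r^2) · r dr dθ.

Inner (r from 0 to 6): 3888.
Outer (θ from 0 to 2π): 7776π.

Therefore ∮_C P dx + Q dy = 7776π.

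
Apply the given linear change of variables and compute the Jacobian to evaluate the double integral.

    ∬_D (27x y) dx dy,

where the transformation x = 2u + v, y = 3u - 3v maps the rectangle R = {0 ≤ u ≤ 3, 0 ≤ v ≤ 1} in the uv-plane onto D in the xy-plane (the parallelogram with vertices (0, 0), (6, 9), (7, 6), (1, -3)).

Compute the Jacobian determinant of (x, y) with respect to (u, v):

    ∂(x,y)/∂(u,v) = | 2  1 | = (2)(-3) - (1)(3) = -9.
                   | 3  -3 |

Its absolute value is |J| = 9 (the area scaling factor).

Substituting x = 2u + v, y = 3u - 3v into the integrand,

    27x y → 162u^2 - 81u v - 81v^2,

so the integral becomes

    ∬_R (162u^2 - 81u v - 81v^2) · |J| du dv = ∫_0^3 ∫_0^1 (1458u^2 - 729u v - 729v^2) dv du.

Inner (v): 1458u^2 - 729u/2 - 243.
Outer (u): 43011/4.

Therefore ∬_D (27x y) dx dy = 43011/4.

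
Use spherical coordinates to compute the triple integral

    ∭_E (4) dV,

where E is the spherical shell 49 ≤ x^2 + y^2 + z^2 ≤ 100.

In spherical coordinates, x = ρ sin(φ) cos(θ), y = ρ sin(φ) sin(θ), z = ρ cos(φ), and dV = ρ^2 sin(φ) dρ dφ dθ.

The integrand becomes 4, so

    ∭_E (4) dV = ∫_{0}^{2π} ∫_{0}^{π} ∫_{7}^{10} (4) · ρ^2 sin(φ) dρ dφ dθ.

Inner (ρ): 876sin(φ).
Middle (φ): 1752.
Outer (θ): 3504π.

Therefore the triple integral equals 3504π.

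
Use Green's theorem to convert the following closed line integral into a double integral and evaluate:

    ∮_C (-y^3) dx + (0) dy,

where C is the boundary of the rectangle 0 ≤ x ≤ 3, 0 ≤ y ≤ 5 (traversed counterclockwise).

Green's theorem converts the closed line integral into a double integral over the enclosed region D:

    ∮_C P dx + Q dy = ∬_D (∂Q/∂x - ∂P/∂y) dA.

Here P = -y^3, Q = 0, so

    ∂Q/∂x = 0,    ∂P/∂y = -3y^2,
    ∂Q/∂x - ∂P/∂y = 3y^2.

D is the region 0 ≤ x ≤ 3, 0 ≤ y ≤ 5. Evaluating the double integral:

    ∬_D (3y^2) dA = ∫_0^{3} ∫_0^{5} (3y^2) dy dx.

Inner (y from 0 to 5): 125.
Outer (x from 0 to 3): 375.

Therefore ∮_C P dx + Q dy = 375.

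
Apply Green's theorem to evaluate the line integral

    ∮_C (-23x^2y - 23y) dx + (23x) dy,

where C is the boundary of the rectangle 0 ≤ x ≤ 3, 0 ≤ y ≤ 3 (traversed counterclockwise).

Green's theorem converts the closed line integral into a double integral over the enclosed region D:

    ∮_C P dx + Q dy = ∬_D (∂Q/∂x - ∂P/∂y) dA.

Here P = -23x^2y - 23y, Q = 23x, so

    ∂Q/∂x = 23,    ∂P/∂y = -23x^2 - 23,
    ∂Q/∂x - ∂P/∂y = 23x^2 + 46.

D is the region 0 ≤ x ≤ 3, 0 ≤ y ≤ 3. Evaluating the double integral:

    ∬_D (23x^2 + 46) dA = ∫_0^{3} ∫_0^{3} (23x^2 + 46) dy dx.

Inner (y from 0 to 3): 69x^2 + 138.
Outer (x from 0 to 3): 1035.

Therefore ∮_C P dx + Q dy = 1035.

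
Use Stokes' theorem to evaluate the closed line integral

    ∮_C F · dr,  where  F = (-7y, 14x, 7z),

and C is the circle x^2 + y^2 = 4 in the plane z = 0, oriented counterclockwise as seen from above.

Let S be the flat disk x^2 + y^2 ≤ 4 in the plane z = 0, with upward unit normal n̂ = ẑ. By Stokes' theorem,

    ∮_C F · dr = ∬_S (∇ × F) · n̂ dS = ∬_D (curl F)_z dA,

where D is the disk x^2 + y^2 ≤ 4.

Compute the curl of F = (-7y, 14x, 7z):
    (∇ × F)_x = ∂F_z/∂y - ∂F_y/∂z = 0,
    (∇ × F)_y = ∂F_x/∂z - ∂F_z/∂x = 0,
    (∇ × F)_z = ∂F_y/∂x - ∂F_x/∂y = 21.

On z = 0, (curl F)_z = 21.

Convert to polar (x = r cos θ, y = r sin θ, dA = r dr dθ); the integrand becomes 21, so

    ∬_D (curl F)_z dA = ∫_0^{2π} ∫_0^{2} (21) · r dr dθ.

Inner (r from 0 to 2): 42.
Outer (θ from 0 to 2π): 84π.

Therefore ∮_C F · dr = 84π.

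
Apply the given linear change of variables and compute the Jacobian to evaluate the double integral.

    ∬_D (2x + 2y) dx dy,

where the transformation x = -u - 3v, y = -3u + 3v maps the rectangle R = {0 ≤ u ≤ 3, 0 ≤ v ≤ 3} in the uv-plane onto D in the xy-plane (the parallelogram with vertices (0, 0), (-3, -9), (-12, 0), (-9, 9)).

Compute the Jacobian determinant of (x, y) with respect to (u, v):

    ∂(x,y)/∂(u,v) = | -1  -3 | = (-1)(3) - (-3)(-3) = -12.
                   | -3  3 |

Its absolute value is |J| = 12 (the area scaling factor).

Substituting x = -u - 3v, y = -3u + 3v into the integrand,

    2x + 2y → -8u,

so the integral becomes

    ∬_R (-8u) · |J| du dv = ∫_0^3 ∫_0^3 (-96u) dv du.

Inner (v): -288u.
Outer (u): -1296.

Therefore ∬_D (2x + 2y) dx dy = -1296.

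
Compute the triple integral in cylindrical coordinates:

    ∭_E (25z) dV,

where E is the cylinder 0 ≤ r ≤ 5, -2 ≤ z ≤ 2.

In cylindrical coordinates, x = r cos(θ), y = r sin(θ), z = z, and dV = r dr dθ dz.

The integrand becomes 25z, so

    ∭_E (25z) dV = ∫_{0}^{2π} ∫_{0}^{5} ∫_{-2}^{2} (25z) · r dz dr dθ.

Inner (z): 0.
Middle (r from 0 to 5): 0.
Outer (θ): 0.

Therefore the triple integral equals 0.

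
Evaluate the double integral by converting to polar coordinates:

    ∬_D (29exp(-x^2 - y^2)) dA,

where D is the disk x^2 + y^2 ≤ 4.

The region D is 0 ≤ r ≤ 2, 0 ≤ θ ≤ 2π in polar coordinates, where x = r cos(θ), y = r sin(θ), and dA = r dr dθ.

Under the substitution, the integrand becomes 29exp(-r^2), so

    ∬_D (29exp(-x^2 - y^2)) dA = ∫_{0}^{2π} ∫_{0}^{2} (29exp(-r^2)) · r dr dθ.

Inner integral (in r): ∫_{0}^{2} (29exp(-r^2)) · r dr = 29/2 - 29exp(-4)/2.

Outer integral (in θ): ∫_{0}^{2π} (29/2 - 29exp(-4)/2) dθ = -29π exp(-4) + 29π.

Therefore ∬_D (29exp(-x^2 - y^2)) dA = -29π exp(-4) + 29π.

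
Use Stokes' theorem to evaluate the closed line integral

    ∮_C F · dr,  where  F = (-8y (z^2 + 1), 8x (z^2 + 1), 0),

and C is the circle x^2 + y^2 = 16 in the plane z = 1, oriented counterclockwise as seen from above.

Let S be the flat disk x^2 + y^2 ≤ 16 in the plane z = 1, with upward unit normal n̂ = ẑ. By Stokes' theorem,

    ∮_C F · dr = ∬_S (∇ × F) · n̂ dS = ∬_D (curl F)_z dA,

where D is the disk x^2 + y^2 ≤ 16.

Compute the curl of F = (-8y (z^2 + 1), 8x (z^2 + 1), 0):
    (∇ × F)_x = ∂F_z/∂y - ∂F_y/∂z = -16x z,
    (∇ × F)_y = ∂F_x/∂z - ∂F_z/∂x = -16y z,
    (∇ × F)_z = ∂F_y/∂x - ∂F_x/∂y = 16z^2 + 16.

On z = 1, (curl F)_z = 32.

Convert to polar (x = r cos θ, y = r sin θ, dA = r dr dθ); the integrand becomes 32, so

    ∬_D (curl F)_z dA = ∫_0^{2π} ∫_0^{4} (32) · r dr dθ.

Inner (r from 0 to 4): 256.
Outer (θ from 0 to 2π): 512π.

Therefore ∮_C F · dr = 512π.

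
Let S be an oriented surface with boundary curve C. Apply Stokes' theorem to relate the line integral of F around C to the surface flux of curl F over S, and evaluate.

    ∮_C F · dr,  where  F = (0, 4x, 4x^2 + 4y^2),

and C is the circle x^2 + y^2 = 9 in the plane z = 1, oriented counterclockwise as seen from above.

Let S be the flat disk x^2 + y^2 ≤ 9 in the plane z = 1, with upward unit normal n̂ = ẑ. By Stokes' theorem,

    ∮_C F · dr = ∬_S (∇ × F) · n̂ dS = ∬_D (curl F)_z dA,

where D is the disk x^2 + y^2 ≤ 9.

Compute the curl of F = (0, 4x, 4x^2 + 4y^2):
    (∇ × F)_x = ∂F_z/∂y - ∂F_y/∂z = 8y,
    (∇ × F)_y = ∂F_x/∂z - ∂F_z/∂x = -8x,
    (∇ × F)_z = ∂F_y/∂x - ∂F_x/∂y = 4.

On z = 1, (curl F)_z = 4.

Convert to polar (x = r cos θ, y = r sin θ, dA = r dr dθ); the integrand becomes 4, so

    ∬_D (curl F)_z dA = ∫_0^{2π} ∫_0^{3} (4) · r dr dθ.

Inner (r from 0 to 3): 18.
Outer (θ from 0 to 2π): 36π.

Therefore ∮_C F · dr = 36π.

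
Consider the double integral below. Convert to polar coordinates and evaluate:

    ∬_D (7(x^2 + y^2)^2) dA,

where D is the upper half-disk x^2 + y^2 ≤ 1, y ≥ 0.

The region D is 0 ≤ r ≤ 1, 0 ≤ θ ≤ π in polar coordinates, where x = r cos(θ), y = r sin(θ), and dA = r dr dθ.

Under the substitution, the integrand becomes 7r^4, so

    ∬_D (7(x^2 + y^2)^2) dA = ∫_{0}^{π} ∫_{0}^{1} (7r^4) · r dr dθ.

Inner integral (in r): ∫_{0}^{1} (7r^4) · r dr = 7/6.

Outer integral (in θ): ∫_{0}^{π} (7/6) dθ = 7π/6.

Therefore ∬_D (7(x^2 + y^2)^2) dA = 7π/6.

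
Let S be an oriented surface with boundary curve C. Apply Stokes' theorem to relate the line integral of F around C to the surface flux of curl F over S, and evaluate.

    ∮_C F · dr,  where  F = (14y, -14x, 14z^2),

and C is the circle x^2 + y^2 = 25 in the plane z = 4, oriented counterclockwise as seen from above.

Let S be the flat disk x^2 + y^2 ≤ 25 in the plane z = 4, with upward unit normal n̂ = ẑ. By Stokes' theorem,

    ∮_C F · dr = ∬_S (∇ × F) · n̂ dS = ∬_D (curl F)_z dA,

where D is the disk x^2 + y^2 ≤ 25.

Compute the curl of F = (14y, -14x, 14z^2):
    (∇ × F)_x = ∂F_z/∂y - ∂F_y/∂z = 0,
    (∇ × F)_y = ∂F_x/∂z - ∂F_z/∂x = 0,
    (∇ × F)_z = ∂F_y/∂x - ∂F_x/∂y = -28.

On z = 4, (curl F)_z = -28.

Convert to polar (x = r cos θ, y = r sin θ, dA = r dr dθ); the integrand becomes -28, so

    ∬_D (curl F)_z dA = ∫_0^{2π} ∫_0^{5} (-28) · r dr dθ.

Inner (r from 0 to 5): -350.
Outer (θ from 0 to 2π): -700π.

Therefore ∮_C F · dr = -700π.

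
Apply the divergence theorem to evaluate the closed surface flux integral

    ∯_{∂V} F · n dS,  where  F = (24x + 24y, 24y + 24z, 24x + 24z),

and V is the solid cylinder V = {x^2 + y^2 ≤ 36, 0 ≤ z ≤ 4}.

By the divergence theorem,

    ∯_{∂V} F · n dS = ∭_V (∇ · F) dV.

Compute the divergence:
    ∇ · F = ∂F_x/∂x + ∂F_y/∂y + ∂F_z/∂z = 24 + 24 + 24 = 72.

In cylindrical coordinates, x = r cos(θ), y = r sin(θ), z = z, dV = r dr dθ dz, with 0 ≤ r ≤ 6, 0 ≤ θ ≤ 2π, 0 ≤ z ≤ 4.

The integrand, after substitution and multiplying by the volume element, becomes (72) · r, so

    ∭_V (∇·F) dV = ∫_0^{2π} ∫_0^{6} ∫_0^{4} (72) · r dz dr dθ.

Inner (z from 0 to 4): 288r.
Middle (r from 0 to 6): 5184.
Outer (θ from 0 to 2π): 10368π.

Therefore ∯_{∂V} F · n dS = 10368π.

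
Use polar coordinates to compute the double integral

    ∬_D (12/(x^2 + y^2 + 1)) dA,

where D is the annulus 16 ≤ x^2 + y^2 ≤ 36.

The region D is 4 ≤ r ≤ 6, 0 ≤ θ ≤ 2π in polar coordinates, where x = r cos(θ), y = r sin(θ), and dA = r dr dθ.

Under the substitution, the integrand becomes 12/(r^2 + 1), so

    ∬_D (12/(x^2 + y^2 + 1)) dA = ∫_{0}^{2π} ∫_{4}^{6} (12/(r^2 + 1)) · r dr dθ.

Inner integral (in r): ∫_{4}^{6} (12/(r^2 + 1)) · r dr = log(2565726409/24137569).

Outer integral (in θ): ∫_{0}^{2π} (log(2565726409/24137569)) dθ = log((2565726409/24137569)^(2π)).

Therefore ∬_D (12/(x^2 + y^2 + 1)) dA = log((2565726409/24137569)^(2π)).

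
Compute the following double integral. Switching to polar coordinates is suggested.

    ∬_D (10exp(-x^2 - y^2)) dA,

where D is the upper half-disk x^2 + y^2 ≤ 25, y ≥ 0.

The region D is 0 ≤ r ≤ 5, 0 ≤ θ ≤ π in polar coordinates, where x = r cos(θ), y = r sin(θ), and dA = r dr dθ.

Under the substitution, the integrand becomes 10exp(-r^2), so

    ∬_D (10exp(-x^2 - y^2)) dA = ∫_{0}^{π} ∫_{0}^{5} (10exp(-r^2)) · r dr dθ.

Inner integral (in r): ∫_{0}^{5} (10exp(-r^2)) · r dr = 5 - 5exp(-25).

Outer integral (in θ): ∫_{0}^{π} (5 - 5exp(-25)) dθ = -5π exp(-25) + 5π.

Therefore ∬_D (10exp(-x^2 - y^2)) dA = -5π exp(-25) + 5π.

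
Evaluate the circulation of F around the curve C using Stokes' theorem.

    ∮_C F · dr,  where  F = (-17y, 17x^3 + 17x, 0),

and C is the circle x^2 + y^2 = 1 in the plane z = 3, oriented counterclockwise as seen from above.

Let S be the flat disk x^2 + y^2 ≤ 1 in the plane z = 3, with upward unit normal n̂ = ẑ. By Stokes' theorem,

    ∮_C F · dr = ∬_S (∇ × F) · n̂ dS = ∬_D (curl F)_z dA,

where D is the disk x^2 + y^2 ≤ 1.

Compute the curl of F = (-17y, 17x^3 + 17x, 0):
    (∇ × F)_x = ∂F_z/∂y - ∂F_y/∂z = 0,
    (∇ × F)_y = ∂F_x/∂z - ∂F_z/∂x = 0,
    (∇ × F)_z = ∂F_y/∂x - ∂F_x/∂y = 51x^2 + 34.

On z = 3, (curl F)_z = 51x^2 + 34.

Convert to polar (x = r cos θ, y = r sin θ, dA = r dr dθ); the integrand becomes 51r^2cos(θ)^2 + 34, so

    ∬_D (curl F)_z dA = ∫_0^{2π} ∫_0^{1} (51r^2cos(θ)^2 + 34) · r dr dθ.

Inner (r from 0 to 1): 51cos(θ)^2/4 + 17.
Outer (θ from 0 to 2π): 187π/4.

Therefore ∮_C F · dr = 187π/4.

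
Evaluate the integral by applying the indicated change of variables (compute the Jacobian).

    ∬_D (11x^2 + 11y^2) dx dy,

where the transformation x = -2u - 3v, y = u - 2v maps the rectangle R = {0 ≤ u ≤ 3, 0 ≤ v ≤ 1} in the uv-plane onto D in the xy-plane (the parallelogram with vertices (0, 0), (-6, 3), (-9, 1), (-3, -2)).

Compute the Jacobian determinant of (x, y) with respect to (u, v):

    ∂(x,y)/∂(u,v) = | -2  -3 | = (-2)(-2) - (-3)(1) = 7.
                   | 1  -2 |

Its absolute value is |J| = 7 (the area scaling factor).

Substituting x = -2u - 3v, y = u - 2v into the integrand,

    11x^2 + 11y^2 → 55u^2 + 88u v + 143v^2,

so the integral becomes

    ∬_R (55u^2 + 88u v + 143v^2) · |J| du dv = ∫_0^3 ∫_0^1 (385u^2 + 616u v + 1001v^2) dv du.

Inner (v): 385u^2 + 308u + 1001/3.
Outer (u): 5852.

Therefore ∬_D (11x^2 + 11y^2) dx dy = 5852.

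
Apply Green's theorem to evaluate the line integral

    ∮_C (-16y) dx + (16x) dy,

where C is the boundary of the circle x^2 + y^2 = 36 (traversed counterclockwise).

Green's theorem converts the closed line integral into a double integral over the enclosed region D:

    ∮_C P dx + Q dy = ∬_D (∂Q/∂x - ∂P/∂y) dA.

Here P = -16y, Q = 16x, so

    ∂Q/∂x = 16,    ∂P/∂y = -16,
    ∂Q/∂x - ∂P/∂y = 32.

D is the region x^2 + y^2 ≤ 36. Evaluating the double integral:

In polar coordinates (x = r cos θ, y = r sin θ, dA = r dr dθ) the integrand becomes 32, so

    ∬_D (32) dA = ∫_0^{2π} ∫_0^{6} (32) · r dr dθ.

Inner (r from 0 to 6): 576.
Outer (θ from 0 to 2π): 1152π.

Therefore ∮_C P dx + Q dy = 1152π.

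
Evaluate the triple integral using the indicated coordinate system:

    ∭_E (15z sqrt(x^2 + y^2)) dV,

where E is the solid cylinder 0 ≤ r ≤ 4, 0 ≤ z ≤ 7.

In cylindrical coordinates, x = r cos(θ), y = r sin(θ), z = z, and dV = r dr dθ dz.

The integrand becomes 15r z, so

    ∭_E (15z sqrt(x^2 + y^2)) dV = ∫_{0}^{2π} ∫_{0}^{4} ∫_{0}^{7} (15r z) · r dz dr dθ.

Inner (z): 735r^2/2.
Middle (r from 0 to 4): 7840.
Outer (θ): 15680π.

Therefore the triple integral equals 15680π.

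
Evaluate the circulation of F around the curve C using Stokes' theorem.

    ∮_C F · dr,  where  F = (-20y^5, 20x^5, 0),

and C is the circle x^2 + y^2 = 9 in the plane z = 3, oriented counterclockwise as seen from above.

Let S be the flat disk x^2 + y^2 ≤ 9 in the plane z = 3, with upward unit normal n̂ = ẑ. By Stokes' theorem,

    ∮_C F · dr = ∬_S (∇ × F) · n̂ dS = ∬_D (curl F)_z dA,

where D is the disk x^2 + y^2 ≤ 9.

Compute the curl of F = (-20y^5, 20x^5, 0):
    (∇ × F)_x = ∂F_z/∂y - ∂F_y/∂z = 0,
    (∇ × F)_y = ∂F_x/∂z - ∂F_z/∂x = 0,
    (∇ × F)_z = ∂F_y/∂x - ∂F_x/∂y = 100x^4 + 100y^4.

On z = 3, (curl F)_z = 100x^4 + 100y^4.

Convert to polar (x = r cos θ, y = r sin θ, dA = r dr dθ); the integrand becomes 100r^4(sin(θ)^4 + cos(θ)^4), so

    ∬_D (curl F)_z dA = ∫_0^{2π} ∫_0^{3} (100r^4(sin(θ)^4 + cos(θ)^4)) · r dr dθ.

Inner (r from 0 to 3): 12150sin(θ)^4 + 12150cos(θ)^4.
Outer (θ from 0 to 2π): 18225π.

Therefore ∮_C F · dr = 18225π.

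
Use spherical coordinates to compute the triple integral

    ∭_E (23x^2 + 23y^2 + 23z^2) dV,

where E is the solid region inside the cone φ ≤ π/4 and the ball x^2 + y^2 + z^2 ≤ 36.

In spherical coordinates, x = ρ sin(φ) cos(θ), y = ρ sin(φ) sin(θ), z = ρ cos(φ), and dV = ρ^2 sin(φ) dρ dφ dθ.

The integrand becomes 23ρ^2, so

    ∭_E (23x^2 + 23y^2 + 23z^2) dV = ∫_{0}^{2π} ∫_{0}^{π/4} ∫_{0}^{6} (23ρ^2) · ρ^2 sin(φ) dρ dφ dθ.

Inner (ρ): 178848sin(φ)/5.
Middle (φ): 178848/5 - 89424sqrt(2)/5.
Outer (θ): 178848π (2 - sqrt(2))/5.

Therefore the triple integral equals 178848π (2 - sqrt(2))/5.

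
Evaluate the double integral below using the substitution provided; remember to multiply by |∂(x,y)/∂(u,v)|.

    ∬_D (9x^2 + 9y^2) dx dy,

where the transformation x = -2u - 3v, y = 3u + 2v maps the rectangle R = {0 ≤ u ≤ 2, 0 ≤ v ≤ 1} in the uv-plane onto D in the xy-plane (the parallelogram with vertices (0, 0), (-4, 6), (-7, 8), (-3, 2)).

Compute the Jacobian determinant of (x, y) with respect to (u, v):

    ∂(x,y)/∂(u,v) = | -2  -3 | = (-2)(2) - (-3)(3) = 5.
                   | 3  2 |

Its absolute value is |J| = 5 (the area scaling factor).

Substituting x = -2u - 3v, y = 3u + 2v into the integrand,

    9x^2 + 9y^2 → 117u^2 + 216u v + 117v^2,

so the integral becomes

    ∬_R (117u^2 + 216u v + 117v^2) · |J| du dv = ∫_0^2 ∫_0^1 (585u^2 + 1080u v + 585v^2) dv du.

Inner (v): 585u^2 + 540u + 195.
Outer (u): 3030.

Therefore ∬_D (9x^2 + 9y^2) dx dy = 3030.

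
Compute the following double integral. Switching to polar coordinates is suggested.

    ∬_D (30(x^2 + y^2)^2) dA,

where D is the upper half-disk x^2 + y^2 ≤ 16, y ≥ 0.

The region D is 0 ≤ r ≤ 4, 0 ≤ θ ≤ π in polar coordinates, where x = r cos(θ), y = r sin(θ), and dA = r dr dθ.

Under the substitution, the integrand becomes 30r^4, so

    ∬_D (30(x^2 + y^2)^2) dA = ∫_{0}^{π} ∫_{0}^{4} (30r^4) · r dr dθ.

Inner integral (in r): ∫_{0}^{4} (30r^4) · r dr = 20480.

Outer integral (in θ): ∫_{0}^{π} (20480) dθ = 20480π.

Therefore ∬_D (30(x^2 + y^2)^2) dA = 20480π.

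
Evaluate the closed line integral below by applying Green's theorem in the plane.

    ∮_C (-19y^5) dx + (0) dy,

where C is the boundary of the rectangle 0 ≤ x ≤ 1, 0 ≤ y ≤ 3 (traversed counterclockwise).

Green's theorem converts the closed line integral into a double integral over the enclosed region D:

    ∮_C P dx + Q dy = ∬_D (∂Q/∂x - ∂P/∂y) dA.

Here P = -19y^5, Q = 0, so

    ∂Q/∂x = 0,    ∂P/∂y = -95y^4,
    ∂Q/∂x - ∂P/∂y = 95y^4.

D is the region 0 ≤ x ≤ 1, 0 ≤ y ≤ 3. Evaluating the double integral:

    ∬_D (95y^4) dA = ∫_0^{1} ∫_0^{3} (95y^4) dy dx.

Inner (y from 0 to 3): 4617.
Outer (x from 0 to 1): 4617.

Therefore ∮_C P dx + Q dy = 4617.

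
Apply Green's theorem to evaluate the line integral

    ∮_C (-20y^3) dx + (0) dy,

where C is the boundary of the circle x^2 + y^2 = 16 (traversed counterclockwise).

Green's theorem converts the closed line integral into a double integral over the enclosed region D:

    ∮_C P dx + Q dy = ∬_D (∂Q/∂x - ∂P/∂y) dA.

Here P = -20y^3, Q = 0, so

    ∂Q/∂x = 0,    ∂P/∂y = -60y^2,
    ∂Q/∂x - ∂P/∂y = 60y^2.

D is the region x^2 + y^2 ≤ 16. Evaluating the double integral:

In polar coordinates (x = r cos θ, y = r sin θ, dA = r dr dθ) the integrand becomes 60r^2sin(θ)^2, so

    ∬_D (60y^2) dA = ∫_0^{2π} ∫_0^{4} (60r^2sin(θ)^2) · r dr dθ.

Inner (r from 0 to 4): 3840sin(θ)^2.
Outer (θ from 0 to 2π): 3840π.

Therefore ∮_C P dx + Q dy = 3840π.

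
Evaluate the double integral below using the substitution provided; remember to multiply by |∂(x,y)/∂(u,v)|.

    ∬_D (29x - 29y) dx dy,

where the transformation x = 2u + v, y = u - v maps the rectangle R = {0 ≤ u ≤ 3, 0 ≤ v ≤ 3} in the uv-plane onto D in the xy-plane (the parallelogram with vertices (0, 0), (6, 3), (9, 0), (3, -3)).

Compute the Jacobian determinant of (x, y) with respect to (u, v):

    ∂(x,y)/∂(u,v) = | 2  1 | = (2)(-1) - (1)(1) = -3.
                   | 1  -1 |

Its absolute value is |J| = 3 (the area scaling factor).

Substituting x = 2u + v, y = u - v into the integrand,

    29x - 29y → 29u + 58v,

so the integral becomes

    ∬_R (29u + 58v) · |J| du dv = ∫_0^3 ∫_0^3 (87u + 174v) dv du.

Inner (v): 261u + 783.
Outer (u): 7047/2.

Therefore ∬_D (29x - 29y) dx dy = 7047/2.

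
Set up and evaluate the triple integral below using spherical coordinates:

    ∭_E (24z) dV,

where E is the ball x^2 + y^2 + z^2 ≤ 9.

In spherical coordinates, x = ρ sin(φ) cos(θ), y = ρ sin(φ) sin(θ), z = ρ cos(φ), and dV = ρ^2 sin(φ) dρ dφ dθ.

The integrand becomes 24ρ cos(φ), so

    ∭_E (24z) dV = ∫_{0}^{2π} ∫_{0}^{π} ∫_{0}^{3} (24ρ cos(φ)) · ρ^2 sin(φ) dρ dφ dθ.

Inner (ρ): 243sin(2φ).
Middle (φ): 0.
Outer (θ): 0.

Therefore the triple integral equals 0.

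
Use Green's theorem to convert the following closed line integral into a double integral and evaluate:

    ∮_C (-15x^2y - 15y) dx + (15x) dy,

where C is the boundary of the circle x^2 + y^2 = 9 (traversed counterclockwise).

Green's theorem converts the closed line integral into a double integral over the enclosed region D:

    ∮_C P dx + Q dy = ∬_D (∂Q/∂x - ∂P/∂y) dA.

Here P = -15x^2y - 15y, Q = 15x, so

    ∂Q/∂x = 15,    ∂P/∂y = -15x^2 - 15,
    ∂Q/∂x - ∂P/∂y = 15x^2 + 30.

D is the region x^2 + y^2 ≤ 9. Evaluating the double integral:

In polar coordinates (x = r cos θ, y = r sin θ, dA = r dr dθ) the integrand becomes 15r^2cos(θ)^2 + 30, so

    ∬_D (15x^2 + 30) dA = ∫_0^{2π} ∫_0^{3} (15r^2cos(θ)^2 + 30) · r dr dθ.

Inner (r from 0 to 3): 1215cos(θ)^2/4 + 135.
Outer (θ from 0 to 2π): 2295π/4.

Therefore ∮_C P dx + Q dy = 2295π/4.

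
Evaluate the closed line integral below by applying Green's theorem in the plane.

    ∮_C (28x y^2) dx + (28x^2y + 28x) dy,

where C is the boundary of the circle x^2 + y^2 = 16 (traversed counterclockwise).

Green's theorem converts the closed line integral into a double integral over the enclosed region D:

    ∮_C P dx + Q dy = ∬_D (∂Q/∂x - ∂P/∂y) dA.

Here P = 28x y^2, Q = 28x^2y + 28x, so

    ∂Q/∂x = 56x y + 28,    ∂P/∂y = 56x y,
    ∂Q/∂x - ∂P/∂y = 28.

D is the region x^2 + y^2 ≤ 16. Evaluating the double integral:

In polar coordinates (x = r cos θ, y = r sin θ, dA = r dr dθ) the integrand becomes 28, so

    ∬_D (28) dA = ∫_0^{2π} ∫_0^{4} (28) · r dr dθ.

Inner (r from 0 to 4): 224.
Outer (θ from 0 to 2π): 448π.

Therefore ∮_C P dx + Q dy = 448π.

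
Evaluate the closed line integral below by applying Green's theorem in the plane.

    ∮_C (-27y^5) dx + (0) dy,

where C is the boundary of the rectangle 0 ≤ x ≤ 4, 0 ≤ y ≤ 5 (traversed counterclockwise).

Green's theorem converts the closed line integral into a double integral over the enclosed region D:

    ∮_C P dx + Q dy = ∬_D (∂Q/∂x - ∂P/∂y) dA.

Here P = -27y^5, Q = 0, so

    ∂Q/∂x = 0,    ∂P/∂y = -135y^4,
    ∂Q/∂x - ∂P/∂y = 135y^4.

D is the region 0 ≤ x ≤ 4, 0 ≤ y ≤ 5. Evaluating the double integral:

    ∬_D (135y^4) dA = ∫_0^{4} ∫_0^{5} (135y^4) dy dx.

Inner (y from 0 to 5): 84375.
Outer (x from 0 to 4): 337500.

Therefore ∮_C P dx + Q dy = 337500.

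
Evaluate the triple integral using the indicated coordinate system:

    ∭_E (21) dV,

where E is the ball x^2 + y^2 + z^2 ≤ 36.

In spherical coordinates, x = ρ sin(φ) cos(θ), y = ρ sin(φ) sin(θ), z = ρ cos(φ), and dV = ρ^2 sin(φ) dρ dφ dθ.

The integrand becomes 21, so

    ∭_E (21) dV = ∫_{0}^{2π} ∫_{0}^{π} ∫_{0}^{6} (21) · ρ^2 sin(φ) dρ dφ dθ.

Inner (ρ): 1512sin(φ).
Middle (φ): 3024.
Outer (θ): 6048π.

Therefore the triple integral equals 6048π.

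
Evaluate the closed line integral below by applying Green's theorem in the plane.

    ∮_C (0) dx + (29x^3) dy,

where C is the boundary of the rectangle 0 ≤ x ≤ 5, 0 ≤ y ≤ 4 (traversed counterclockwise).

Green's theorem converts the closed line integral into a double integral over the enclosed region D:

    ∮_C P dx + Q dy = ∬_D (∂Q/∂x - ∂P/∂y) dA.

Here P = 0, Q = 29x^3, so

    ∂Q/∂x = 87x^2,    ∂P/∂y = 0,
    ∂Q/∂x - ∂P/∂y = 87x^2.

D is the region 0 ≤ x ≤ 5, 0 ≤ y ≤ 4. Evaluating the double integral:

    ∬_D (87x^2) dA = ∫_0^{5} ∫_0^{4} (87x^2) dy dx.

Inner (y from 0 to 4): 348x^2.
Outer (x from 0 to 5): 14500.

Therefore ∮_C P dx + Q dy = 14500.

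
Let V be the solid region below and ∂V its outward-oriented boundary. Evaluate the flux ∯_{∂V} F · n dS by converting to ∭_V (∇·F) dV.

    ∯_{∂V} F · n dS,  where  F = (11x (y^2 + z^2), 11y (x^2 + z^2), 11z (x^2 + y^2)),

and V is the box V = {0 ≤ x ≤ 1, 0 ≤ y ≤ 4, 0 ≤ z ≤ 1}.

By the divergence theorem,

    ∯_{∂V} F · n dS = ∭_V (∇ · F) dV.

Compute the divergence:
    ∇ · F = ∂F_x/∂x + ∂F_y/∂y + ∂F_z/∂z = 11y^2 + 11z^2 + 11x^2 + 11z^2 + 11x^2 + 11y^2 = 22x^2 + 22y^2 + 22z^2.

V is a rectangular box, so dV = dx dy dz with 0 ≤ x ≤ 1, 0 ≤ y ≤ 4, 0 ≤ z ≤ 1.

Integrate (22x^2 + 22y^2 + 22z^2) over V as an iterated integral:

    ∭_V (∇·F) dV = ∫_0^{1} ∫_0^{4} ∫_0^{1} (22x^2 + 22y^2 + 22z^2) dz dy dx.

Inner (z from 0 to 1): 22x^2 + 22y^2 + 22/3.
Middle (y from 0 to 4): 88x^2 + 1496/3.
Outer (x from 0 to 1): 528.

Therefore ∯_{∂V} F · n dS = 528.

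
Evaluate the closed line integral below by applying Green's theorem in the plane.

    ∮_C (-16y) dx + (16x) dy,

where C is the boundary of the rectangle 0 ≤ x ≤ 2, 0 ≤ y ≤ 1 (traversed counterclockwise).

Green's theorem converts the closed line integral into a double integral over the enclosed region D:

    ∮_C P dx + Q dy = ∬_D (∂Q/∂x - ∂P/∂y) dA.

Here P = -16y, Q = 16x, so

    ∂Q/∂x = 16,    ∂P/∂y = -16,
    ∂Q/∂x - ∂P/∂y = 32.

D is the region 0 ≤ x ≤ 2, 0 ≤ y ≤ 1. Evaluating the double integral:

    ∬_D (32) dA = ∫_0^{2} ∫_0^{1} (32) dy dx.

Inner (y from 0 to 1): 32.
Outer (x from 0 to 2): 64.

Therefore ∮_C P dx + Q dy = 64.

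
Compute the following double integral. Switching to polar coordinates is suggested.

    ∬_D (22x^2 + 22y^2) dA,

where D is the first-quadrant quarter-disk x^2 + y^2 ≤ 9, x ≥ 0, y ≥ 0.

The region D is 0 ≤ r ≤ 3, 0 ≤ θ ≤ π/2 in polar coordinates, where x = r cos(θ), y = r sin(θ), and dA = r dr dθ.

Under the substitution, the integrand becomes 22r^2, so

    ∬_D (22x^2 + 22y^2) dA = ∫_{0}^{π/2} ∫_{0}^{3} (22r^2) · r dr dθ.

Inner integral (in r): ∫_{0}^{3} (22r^2) · r dr = 891/2.

Outer integral (in θ): ∫_{0}^{π/2} (891/2) dθ = 891π/4.

Therefore ∬_D (22x^2 + 22y^2) dA = 891π/4.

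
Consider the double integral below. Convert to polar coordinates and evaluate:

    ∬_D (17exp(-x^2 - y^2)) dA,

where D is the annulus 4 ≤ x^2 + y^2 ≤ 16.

The region D is 2 ≤ r ≤ 4, 0 ≤ θ ≤ 2π in polar coordinates, where x = r cos(θ), y = r sin(θ), and dA = r dr dθ.

Under the substitution, the integrand becomes 17exp(-r^2), so

    ∬_D (17exp(-x^2 - y^2)) dA = ∫_{0}^{2π} ∫_{2}^{4} (17exp(-r^2)) · r dr dθ.

Inner integral (in r): ∫_{2}^{4} (17exp(-r^2)) · r dr = -(17 - 17exp(12))exp(-16)/2.

Outer integral (in θ): ∫_{0}^{2π} (-(17 - 17exp(12))exp(-16)/2) dθ = -17π (1 - exp(12))exp(-16).

Therefore ∬_D (17exp(-x^2 - y^2)) dA = -17π (1 - exp(12))exp(-16).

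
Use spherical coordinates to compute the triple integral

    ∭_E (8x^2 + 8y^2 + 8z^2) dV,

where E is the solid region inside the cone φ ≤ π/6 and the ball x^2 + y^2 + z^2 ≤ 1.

In spherical coordinates, x = ρ sin(φ) cos(θ), y = ρ sin(φ) sin(θ), z = ρ cos(φ), and dV = ρ^2 sin(φ) dρ dφ dθ.

The integrand becomes 8ρ^2, so

    ∭_E (8x^2 + 8y^2 + 8z^2) dV = ∫_{0}^{2π} ∫_{0}^{π/6} ∫_{0}^{1} (8ρ^2) · ρ^2 sin(φ) dρ dφ dθ.

Inner (ρ): 8sin(φ)/5.
Middle (φ): 8/5 - 4sqrt(3)/5.
Outer (θ): 8π (2 - sqrt(3))/5.

Therefore the triple integral equals 8π (2 - sqrt(3))/5.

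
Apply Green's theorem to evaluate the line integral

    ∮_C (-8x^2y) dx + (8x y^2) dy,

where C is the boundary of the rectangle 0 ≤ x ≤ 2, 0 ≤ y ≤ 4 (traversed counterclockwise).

Green's theorem converts the closed line integral into a double integral over the enclosed region D:

    ∮_C P dx + Q dy = ∬_D (∂Q/∂x - ∂P/∂y) dA.

Here P = -8x^2y, Q = 8x y^2, so

    ∂Q/∂x = 8y^2,    ∂P/∂y = -8x^2,
    ∂Q/∂x - ∂P/∂y = 8x^2 + 8y^2.

D is the region 0 ≤ x ≤ 2, 0 ≤ y ≤ 4. Evaluating the double integral:

    ∬_D (8x^2 + 8y^2) dA = ∫_0^{2} ∫_0^{4} (8x^2 + 8y^2) dy dx.

Inner (y from 0 to 4): 32x^2 + 512/3.
Outer (x from 0 to 2): 1280/3.

Therefore ∮_C P dx + Q dy = 1280/3.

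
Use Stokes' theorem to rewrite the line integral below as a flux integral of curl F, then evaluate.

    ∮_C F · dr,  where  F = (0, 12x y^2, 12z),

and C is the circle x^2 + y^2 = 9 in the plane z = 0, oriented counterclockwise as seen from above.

Let S be the flat disk x^2 + y^2 ≤ 9 in the plane z = 0, with upward unit normal n̂ = ẑ. By Stokes' theorem,

    ∮_C F · dr = ∬_S (∇ × F) · n̂ dS = ∬_D (curl F)_z dA,

where D is the disk x^2 + y^2 ≤ 9.

Compute the curl of F = (0, 12x y^2, 12z):
    (∇ × F)_x = ∂F_z/∂y - ∂F_y/∂z = 0,
    (∇ × F)_y = ∂F_x/∂z - ∂F_z/∂x = 0,
    (∇ × F)_z = ∂F_y/∂x - ∂F_x/∂y = 12y^2.

On z = 0, (curl F)_z = 12y^2.

Convert to polar (x = r cos θ, y = r sin θ, dA = r dr dθ); the integrand becomes 12r^2sin(θ)^2, so

    ∬_D (curl F)_z dA = ∫_0^{2π} ∫_0^{3} (12r^2sin(θ)^2) · r dr dθ.

Inner (r from 0 to 3): 243sin(θ)^2.
Outer (θ from 0 to 2π): 243π.

Therefore ∮_C F · dr = 243π.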